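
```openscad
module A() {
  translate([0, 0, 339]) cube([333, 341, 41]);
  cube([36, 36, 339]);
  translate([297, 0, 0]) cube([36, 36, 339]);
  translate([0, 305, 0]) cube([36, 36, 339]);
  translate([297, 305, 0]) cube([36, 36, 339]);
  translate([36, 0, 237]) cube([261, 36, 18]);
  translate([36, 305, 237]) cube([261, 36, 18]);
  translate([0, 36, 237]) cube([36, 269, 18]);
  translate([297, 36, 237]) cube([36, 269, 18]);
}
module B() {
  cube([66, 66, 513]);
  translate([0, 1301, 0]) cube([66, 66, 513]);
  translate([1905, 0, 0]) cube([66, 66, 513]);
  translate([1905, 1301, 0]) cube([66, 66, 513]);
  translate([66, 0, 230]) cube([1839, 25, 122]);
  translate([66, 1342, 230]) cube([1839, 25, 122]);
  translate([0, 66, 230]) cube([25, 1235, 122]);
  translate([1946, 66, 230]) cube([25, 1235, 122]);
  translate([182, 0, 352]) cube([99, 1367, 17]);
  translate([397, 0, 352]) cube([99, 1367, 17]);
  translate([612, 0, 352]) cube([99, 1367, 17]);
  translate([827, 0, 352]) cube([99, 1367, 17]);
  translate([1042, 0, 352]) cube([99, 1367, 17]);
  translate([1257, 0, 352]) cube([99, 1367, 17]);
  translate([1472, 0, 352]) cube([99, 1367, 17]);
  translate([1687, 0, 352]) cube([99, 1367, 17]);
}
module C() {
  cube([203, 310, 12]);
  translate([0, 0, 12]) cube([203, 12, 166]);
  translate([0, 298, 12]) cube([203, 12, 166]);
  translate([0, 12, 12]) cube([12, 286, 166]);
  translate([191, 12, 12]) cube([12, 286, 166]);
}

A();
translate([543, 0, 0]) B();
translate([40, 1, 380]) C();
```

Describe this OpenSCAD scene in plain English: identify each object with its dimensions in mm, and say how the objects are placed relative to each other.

A is a four-legged stool. The seat is 333×341 mm, 41 mm thick, top at z = 380 mm. It stands on four square legs, each 36×36 mm in cross-section, from z = 0 to the seat underside, each flush with a corner of the seat. Four stretchers, 36 mm wide and 18 mm tall, connect adjacent legs with their undersides at z = 237 mm, each running between the inner faces of the legs it joins and aligned with the legs' outer faces on the other axis.

B is a bed frame 1971 mm long (x) by 1367 mm wide (y). Four 66×66 mm corner posts, 513 mm tall, at the corners of the footprint. Four rails of 25 mm thickness and 122 mm height run between adjacent posts with their undersides at z = 230 mm, their outer faces flush with the outside of the frame (the two x-running rails run between the posts' inner faces; the two y-running rails run between the posts' inner faces). 8 slats, each 99 mm wide (x) and 17 mm thick, lie across the top of the two x-running rails, running the full 1367 mm width of the frame in y; the slats are evenly spaced along x between the inner faces of the end posts with equal gaps (rounded down to the nearest mm) at the −x end and between each pair — any rounding remainder accumulates at the +x end.

C is an open-topped rectangular box: outside dimensions 203×310×178 mm, with a uniform wall and base thickness of 12 mm. The base is a full 203×310 slab on the floor; four walls sit on top of the base. The front and back walls (the −y and +y sides) span the full width; the two side walls fit between them.

The bed frame is on the floor beside the stool on its +x side. The open box is on top of the stool.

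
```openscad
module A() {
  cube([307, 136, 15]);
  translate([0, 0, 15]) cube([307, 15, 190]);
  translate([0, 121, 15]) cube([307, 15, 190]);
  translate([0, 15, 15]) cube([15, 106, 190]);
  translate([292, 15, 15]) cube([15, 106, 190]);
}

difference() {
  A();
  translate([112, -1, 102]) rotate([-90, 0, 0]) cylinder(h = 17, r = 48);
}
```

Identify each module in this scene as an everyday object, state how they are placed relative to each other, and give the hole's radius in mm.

A is an open box. The open box has a circular hole through its front wall. The hole's radius is 48 mm.

The subtracted cylinder has r = 48 mm.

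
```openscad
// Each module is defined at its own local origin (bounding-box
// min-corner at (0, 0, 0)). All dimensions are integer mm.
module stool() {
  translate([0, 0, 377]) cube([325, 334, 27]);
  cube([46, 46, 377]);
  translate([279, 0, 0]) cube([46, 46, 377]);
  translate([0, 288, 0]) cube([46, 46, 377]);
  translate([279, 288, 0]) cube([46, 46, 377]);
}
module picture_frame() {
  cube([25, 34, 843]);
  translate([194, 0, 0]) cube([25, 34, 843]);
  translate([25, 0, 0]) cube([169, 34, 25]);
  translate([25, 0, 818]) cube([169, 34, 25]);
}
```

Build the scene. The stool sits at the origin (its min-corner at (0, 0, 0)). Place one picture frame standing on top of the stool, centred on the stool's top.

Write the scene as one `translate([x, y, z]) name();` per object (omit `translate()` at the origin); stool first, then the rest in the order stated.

stool();
translate([53, 150, 404]) picture_frame();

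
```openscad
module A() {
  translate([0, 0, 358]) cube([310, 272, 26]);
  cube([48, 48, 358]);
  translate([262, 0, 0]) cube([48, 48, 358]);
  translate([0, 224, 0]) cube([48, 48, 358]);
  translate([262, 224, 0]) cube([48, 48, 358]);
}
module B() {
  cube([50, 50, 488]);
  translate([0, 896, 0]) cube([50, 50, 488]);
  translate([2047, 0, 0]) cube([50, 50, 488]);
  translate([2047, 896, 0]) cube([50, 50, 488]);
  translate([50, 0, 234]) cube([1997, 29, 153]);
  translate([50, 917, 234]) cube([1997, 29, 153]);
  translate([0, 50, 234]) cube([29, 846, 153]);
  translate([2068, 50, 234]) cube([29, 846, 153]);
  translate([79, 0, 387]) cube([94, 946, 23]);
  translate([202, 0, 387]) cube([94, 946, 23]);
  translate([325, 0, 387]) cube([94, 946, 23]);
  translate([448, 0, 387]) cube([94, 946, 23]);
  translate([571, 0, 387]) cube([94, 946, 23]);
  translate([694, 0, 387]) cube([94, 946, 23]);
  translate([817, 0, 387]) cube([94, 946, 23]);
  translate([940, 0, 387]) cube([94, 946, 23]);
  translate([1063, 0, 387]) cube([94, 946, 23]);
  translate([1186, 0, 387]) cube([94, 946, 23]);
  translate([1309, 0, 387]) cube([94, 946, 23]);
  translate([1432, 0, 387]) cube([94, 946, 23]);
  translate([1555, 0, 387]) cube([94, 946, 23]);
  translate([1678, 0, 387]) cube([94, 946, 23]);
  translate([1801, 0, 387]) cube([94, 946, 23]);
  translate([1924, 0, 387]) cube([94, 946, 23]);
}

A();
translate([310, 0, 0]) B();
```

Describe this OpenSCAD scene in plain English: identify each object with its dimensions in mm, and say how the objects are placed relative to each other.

A is a four-legged stool. The seat is a 310×272×26 mm slab whose top surface is at z = 384 mm; four square legs, each 48×48 mm in cross-section, run from the floor (z = 0) to the underside of the seat, each flush with a corner of the seat.

B is a bed frame 2097 mm long (x) by 946 mm wide (y). Four 50×50 mm corner posts, 488 mm tall, at the corners of the footprint. Four rails of 29 mm thickness and 153 mm height run between adjacent posts with their undersides at z = 234 mm, their outer faces flush with the outside of the frame (the two x-running rails run between the posts' inner faces; the two y-running rails run between the posts' inner faces). 16 slats, each 94 mm wide (x) and 23 mm thick, lie across the top of the two x-running rails, running the full 946 mm width of the frame in y; the slats are evenly spaced along x between the inner faces of the end posts with equal gaps (rounded down to the nearest mm) at the −x end and between each pair — any rounding remainder accumulates at the +x end.

The bed frame is against the stool's +x side, with their −y faces flush.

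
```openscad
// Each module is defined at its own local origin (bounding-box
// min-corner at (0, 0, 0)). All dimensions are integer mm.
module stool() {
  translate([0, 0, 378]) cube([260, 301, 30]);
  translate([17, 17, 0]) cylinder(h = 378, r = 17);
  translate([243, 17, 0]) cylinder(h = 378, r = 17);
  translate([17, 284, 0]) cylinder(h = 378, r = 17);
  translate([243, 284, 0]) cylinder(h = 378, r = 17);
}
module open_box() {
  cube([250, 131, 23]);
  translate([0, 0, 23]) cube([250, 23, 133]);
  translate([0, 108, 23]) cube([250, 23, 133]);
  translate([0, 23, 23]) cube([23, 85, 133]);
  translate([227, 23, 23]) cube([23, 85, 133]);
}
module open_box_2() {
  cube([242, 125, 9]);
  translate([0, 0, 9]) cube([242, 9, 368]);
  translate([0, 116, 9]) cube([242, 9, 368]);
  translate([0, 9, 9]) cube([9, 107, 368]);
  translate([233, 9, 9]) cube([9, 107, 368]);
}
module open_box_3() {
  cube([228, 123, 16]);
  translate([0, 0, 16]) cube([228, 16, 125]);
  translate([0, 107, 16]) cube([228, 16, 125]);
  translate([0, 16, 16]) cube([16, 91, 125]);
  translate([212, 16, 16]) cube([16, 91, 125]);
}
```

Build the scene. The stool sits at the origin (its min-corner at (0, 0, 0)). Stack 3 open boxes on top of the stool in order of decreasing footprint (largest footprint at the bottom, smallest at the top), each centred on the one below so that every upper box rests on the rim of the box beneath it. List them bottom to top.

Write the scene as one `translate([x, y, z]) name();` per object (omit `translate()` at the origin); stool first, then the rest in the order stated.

stool();
translate([5, 85, 408]) open_box();
translate([9, 88, 564]) open_box_2();
translate([16, 89, 941]) open_box_3();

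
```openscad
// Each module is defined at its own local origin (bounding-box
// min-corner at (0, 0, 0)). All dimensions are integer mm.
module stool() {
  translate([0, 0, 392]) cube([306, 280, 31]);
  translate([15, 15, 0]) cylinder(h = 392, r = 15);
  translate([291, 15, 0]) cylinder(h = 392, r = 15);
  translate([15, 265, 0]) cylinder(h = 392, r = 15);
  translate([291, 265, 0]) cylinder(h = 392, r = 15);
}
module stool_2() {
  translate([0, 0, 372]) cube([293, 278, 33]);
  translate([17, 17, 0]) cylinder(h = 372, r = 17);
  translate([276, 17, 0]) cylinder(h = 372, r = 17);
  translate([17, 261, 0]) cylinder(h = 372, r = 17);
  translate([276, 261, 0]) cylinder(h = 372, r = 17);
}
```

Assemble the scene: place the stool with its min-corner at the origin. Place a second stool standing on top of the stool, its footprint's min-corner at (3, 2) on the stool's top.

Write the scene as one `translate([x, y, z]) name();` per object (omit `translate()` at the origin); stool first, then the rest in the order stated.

stool();
translate([3, 2, 423]) stool_2();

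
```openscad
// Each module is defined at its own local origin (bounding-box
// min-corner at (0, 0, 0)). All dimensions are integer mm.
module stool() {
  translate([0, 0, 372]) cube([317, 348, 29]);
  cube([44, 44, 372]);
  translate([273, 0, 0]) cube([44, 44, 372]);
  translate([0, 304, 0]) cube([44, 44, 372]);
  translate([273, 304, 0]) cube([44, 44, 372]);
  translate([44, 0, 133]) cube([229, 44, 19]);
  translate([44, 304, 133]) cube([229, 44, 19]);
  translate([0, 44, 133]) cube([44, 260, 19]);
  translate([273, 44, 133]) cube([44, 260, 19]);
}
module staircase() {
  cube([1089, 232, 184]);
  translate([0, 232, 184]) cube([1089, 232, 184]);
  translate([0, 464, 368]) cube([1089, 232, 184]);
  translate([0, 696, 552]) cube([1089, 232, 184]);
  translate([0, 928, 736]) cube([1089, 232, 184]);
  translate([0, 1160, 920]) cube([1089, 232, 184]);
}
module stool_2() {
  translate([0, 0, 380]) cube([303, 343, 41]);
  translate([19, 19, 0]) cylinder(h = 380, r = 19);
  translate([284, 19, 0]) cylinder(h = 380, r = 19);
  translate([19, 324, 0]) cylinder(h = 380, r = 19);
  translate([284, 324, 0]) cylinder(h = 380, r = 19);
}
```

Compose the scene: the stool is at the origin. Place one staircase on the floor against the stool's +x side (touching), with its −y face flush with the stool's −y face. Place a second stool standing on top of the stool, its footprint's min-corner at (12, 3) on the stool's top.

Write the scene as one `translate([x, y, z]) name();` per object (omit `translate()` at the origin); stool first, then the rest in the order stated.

stool();
translate([317, 0, 0]) staircase();
translate([12, 3, 401]) stool_2();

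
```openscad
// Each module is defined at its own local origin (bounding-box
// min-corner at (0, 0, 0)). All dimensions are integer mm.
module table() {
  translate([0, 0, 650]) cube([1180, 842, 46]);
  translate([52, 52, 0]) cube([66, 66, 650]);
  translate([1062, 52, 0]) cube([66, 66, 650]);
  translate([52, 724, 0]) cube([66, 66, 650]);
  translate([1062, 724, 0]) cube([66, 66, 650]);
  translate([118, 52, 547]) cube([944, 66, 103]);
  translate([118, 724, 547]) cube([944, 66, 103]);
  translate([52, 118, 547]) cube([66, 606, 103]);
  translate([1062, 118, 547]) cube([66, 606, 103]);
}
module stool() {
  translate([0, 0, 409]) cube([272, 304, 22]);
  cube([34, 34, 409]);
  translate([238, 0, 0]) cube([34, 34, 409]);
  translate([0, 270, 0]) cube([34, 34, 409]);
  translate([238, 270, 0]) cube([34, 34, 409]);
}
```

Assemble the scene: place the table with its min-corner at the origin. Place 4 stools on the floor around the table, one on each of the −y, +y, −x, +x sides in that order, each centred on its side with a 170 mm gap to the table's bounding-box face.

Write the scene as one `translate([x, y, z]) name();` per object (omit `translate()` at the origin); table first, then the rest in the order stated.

table();
translate([454, -474, 0]) stool();
translate([454, 1012, 0]) stool();
translate([-442, 269, 0]) stool();
translate([1350, 269, 0]) stool();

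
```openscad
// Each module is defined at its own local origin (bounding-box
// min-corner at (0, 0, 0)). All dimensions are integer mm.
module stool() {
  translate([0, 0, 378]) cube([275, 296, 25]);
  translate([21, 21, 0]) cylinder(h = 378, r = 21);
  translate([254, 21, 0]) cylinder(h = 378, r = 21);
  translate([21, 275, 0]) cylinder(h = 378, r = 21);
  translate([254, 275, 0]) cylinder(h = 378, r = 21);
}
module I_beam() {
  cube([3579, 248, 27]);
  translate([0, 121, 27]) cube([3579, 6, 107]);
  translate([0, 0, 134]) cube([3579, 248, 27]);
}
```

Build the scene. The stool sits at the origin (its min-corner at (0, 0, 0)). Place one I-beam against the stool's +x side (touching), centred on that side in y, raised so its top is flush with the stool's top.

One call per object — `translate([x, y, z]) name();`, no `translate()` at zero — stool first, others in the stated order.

stool();
translate([275, 24, 242]) I_beam();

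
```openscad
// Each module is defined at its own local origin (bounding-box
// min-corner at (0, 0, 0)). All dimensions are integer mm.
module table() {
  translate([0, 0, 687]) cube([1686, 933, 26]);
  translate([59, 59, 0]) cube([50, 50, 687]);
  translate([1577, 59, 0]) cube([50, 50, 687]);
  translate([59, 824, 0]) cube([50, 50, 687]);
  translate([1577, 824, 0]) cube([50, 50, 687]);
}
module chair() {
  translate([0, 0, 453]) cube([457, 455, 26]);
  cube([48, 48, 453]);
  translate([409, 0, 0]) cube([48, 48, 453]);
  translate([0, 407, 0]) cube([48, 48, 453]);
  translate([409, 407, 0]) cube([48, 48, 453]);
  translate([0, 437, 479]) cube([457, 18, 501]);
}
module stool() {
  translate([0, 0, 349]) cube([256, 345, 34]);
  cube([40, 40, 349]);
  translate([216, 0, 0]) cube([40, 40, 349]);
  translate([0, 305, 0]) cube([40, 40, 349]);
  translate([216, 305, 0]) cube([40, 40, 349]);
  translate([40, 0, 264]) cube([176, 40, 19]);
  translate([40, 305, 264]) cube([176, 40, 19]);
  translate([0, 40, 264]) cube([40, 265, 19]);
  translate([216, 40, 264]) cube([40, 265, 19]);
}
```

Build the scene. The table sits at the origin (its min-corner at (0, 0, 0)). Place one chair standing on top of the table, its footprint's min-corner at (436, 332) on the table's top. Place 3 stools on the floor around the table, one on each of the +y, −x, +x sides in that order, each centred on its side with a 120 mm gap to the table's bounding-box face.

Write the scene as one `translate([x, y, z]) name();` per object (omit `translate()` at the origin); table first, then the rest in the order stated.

table();
translate([436, 332, 713]) chair();
translate([715, 1053, 0]) stool();
translate([-376, 294, 0]) stool();
translate([1806, 294, 0]) stool();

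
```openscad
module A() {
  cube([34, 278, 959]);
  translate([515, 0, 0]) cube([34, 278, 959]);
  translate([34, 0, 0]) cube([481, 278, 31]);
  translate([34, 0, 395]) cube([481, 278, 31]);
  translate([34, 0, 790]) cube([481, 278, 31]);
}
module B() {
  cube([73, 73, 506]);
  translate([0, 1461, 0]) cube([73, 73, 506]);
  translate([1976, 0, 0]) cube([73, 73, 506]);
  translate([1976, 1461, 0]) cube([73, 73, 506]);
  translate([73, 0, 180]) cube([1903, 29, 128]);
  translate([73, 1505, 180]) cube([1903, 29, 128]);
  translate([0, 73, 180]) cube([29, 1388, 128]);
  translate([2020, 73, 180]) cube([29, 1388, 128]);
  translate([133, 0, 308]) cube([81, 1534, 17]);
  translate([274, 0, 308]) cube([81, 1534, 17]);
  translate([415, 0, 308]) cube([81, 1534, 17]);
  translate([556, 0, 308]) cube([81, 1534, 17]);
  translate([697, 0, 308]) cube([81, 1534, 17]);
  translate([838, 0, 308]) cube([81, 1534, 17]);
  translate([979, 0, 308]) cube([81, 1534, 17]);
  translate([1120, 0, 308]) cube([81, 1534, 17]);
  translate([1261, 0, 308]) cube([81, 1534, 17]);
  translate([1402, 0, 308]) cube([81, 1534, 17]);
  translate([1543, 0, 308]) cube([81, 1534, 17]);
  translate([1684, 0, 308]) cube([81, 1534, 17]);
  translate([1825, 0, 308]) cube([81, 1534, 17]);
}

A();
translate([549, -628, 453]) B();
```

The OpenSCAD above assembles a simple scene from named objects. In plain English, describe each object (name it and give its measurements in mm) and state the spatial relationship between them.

A is an open bookshelf. Two side panels, each 34 mm thick, 278 mm deep and 959 mm tall, stand 549 mm apart (outside-to-outside). Between them sit 3 shelves, each 31 mm thick and 278 mm deep, spanning the full gap between the sides. The bottom shelf rests on the floor (its underside at z = 0) and the clear gap between one shelf's top and the next shelf's underside is 364 mm.

B is a bed frame 2049 mm long (x) by 1534 mm wide (y). Four 73×73 mm corner posts, 506 mm tall, at the corners of the footprint. Four rails of 29 mm thickness and 128 mm height run between adjacent posts with their undersides at z = 180 mm, their outer faces flush with the outside of the frame (the two x-running rails run between the posts' inner faces; the two y-running rails run between the posts' inner faces). 13 slats, each 81 mm wide (x) and 17 mm thick, lie across the top of the two x-running rails, running the full 1534 mm width of the frame in y; the slats are evenly spaced along x between the inner faces of the end posts with equal gaps (rounded down to the nearest mm) at the −x end and between each pair — any rounding remainder accumulates at the +x end.

The bed frame is beside the bookshelf with their tops flush at z = 959.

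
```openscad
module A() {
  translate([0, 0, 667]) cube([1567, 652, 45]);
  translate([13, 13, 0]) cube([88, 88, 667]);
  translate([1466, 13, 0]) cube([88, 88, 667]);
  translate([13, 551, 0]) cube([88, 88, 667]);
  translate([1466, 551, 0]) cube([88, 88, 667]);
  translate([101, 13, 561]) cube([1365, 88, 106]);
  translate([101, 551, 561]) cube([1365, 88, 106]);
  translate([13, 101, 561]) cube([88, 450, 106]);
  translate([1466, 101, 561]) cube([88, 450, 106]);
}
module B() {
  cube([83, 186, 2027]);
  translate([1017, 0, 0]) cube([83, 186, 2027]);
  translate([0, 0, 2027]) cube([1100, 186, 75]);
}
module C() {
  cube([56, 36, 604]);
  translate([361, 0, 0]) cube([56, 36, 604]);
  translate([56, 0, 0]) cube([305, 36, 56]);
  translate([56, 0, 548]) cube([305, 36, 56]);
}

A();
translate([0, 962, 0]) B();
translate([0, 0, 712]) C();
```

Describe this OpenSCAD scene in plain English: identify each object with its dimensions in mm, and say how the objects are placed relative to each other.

A is a table: top 1567 mm (x) × 652 mm (y), 45 mm thick, upper face at z = 712 mm, on four 88×88 mm square legs, each inset 13 mm from the nearest pair of top edges, running from z = 0 to the bottom of the top. Four apron rails, 88 mm thick and 106 mm tall, run between adjacent legs with their top edges flush with the underside of the top and their outer faces flush with the legs' outer faces.

B is a door frame. The clear opening is 934 mm wide and 2027 mm high. Two 83 mm wide jambs, 186 mm deep, stand either side of the opening from the floor to the top of the opening. A 75 mm thick head sits across the top of both jambs, spanning the full outside width of the frame.

C is a picture frame with a 305×492 mm rectangular opening (x by z) and a uniform 56 mm border on every side. Frame depth is 36 mm along y. It is built from two vertical stiles running the full outside height and two horizontal rails spanning the gap between the stiles.

The door frame is on the floor beside the table on its +y side. The picture frame is on top of the table.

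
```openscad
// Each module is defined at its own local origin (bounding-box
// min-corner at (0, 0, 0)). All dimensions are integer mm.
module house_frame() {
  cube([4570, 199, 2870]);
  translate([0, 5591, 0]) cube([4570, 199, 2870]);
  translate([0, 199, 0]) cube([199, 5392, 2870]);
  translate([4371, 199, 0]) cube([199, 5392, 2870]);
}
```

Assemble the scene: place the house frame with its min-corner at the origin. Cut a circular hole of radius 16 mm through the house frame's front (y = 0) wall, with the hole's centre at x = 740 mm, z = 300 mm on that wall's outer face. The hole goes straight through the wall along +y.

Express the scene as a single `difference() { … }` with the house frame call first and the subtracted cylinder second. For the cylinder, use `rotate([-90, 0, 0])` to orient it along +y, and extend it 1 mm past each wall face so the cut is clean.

difference() {
  house_frame();
  translate([740, -1, 300]) rotate([-90, 0, 0]) cylinder(h = 201, r = 16);
}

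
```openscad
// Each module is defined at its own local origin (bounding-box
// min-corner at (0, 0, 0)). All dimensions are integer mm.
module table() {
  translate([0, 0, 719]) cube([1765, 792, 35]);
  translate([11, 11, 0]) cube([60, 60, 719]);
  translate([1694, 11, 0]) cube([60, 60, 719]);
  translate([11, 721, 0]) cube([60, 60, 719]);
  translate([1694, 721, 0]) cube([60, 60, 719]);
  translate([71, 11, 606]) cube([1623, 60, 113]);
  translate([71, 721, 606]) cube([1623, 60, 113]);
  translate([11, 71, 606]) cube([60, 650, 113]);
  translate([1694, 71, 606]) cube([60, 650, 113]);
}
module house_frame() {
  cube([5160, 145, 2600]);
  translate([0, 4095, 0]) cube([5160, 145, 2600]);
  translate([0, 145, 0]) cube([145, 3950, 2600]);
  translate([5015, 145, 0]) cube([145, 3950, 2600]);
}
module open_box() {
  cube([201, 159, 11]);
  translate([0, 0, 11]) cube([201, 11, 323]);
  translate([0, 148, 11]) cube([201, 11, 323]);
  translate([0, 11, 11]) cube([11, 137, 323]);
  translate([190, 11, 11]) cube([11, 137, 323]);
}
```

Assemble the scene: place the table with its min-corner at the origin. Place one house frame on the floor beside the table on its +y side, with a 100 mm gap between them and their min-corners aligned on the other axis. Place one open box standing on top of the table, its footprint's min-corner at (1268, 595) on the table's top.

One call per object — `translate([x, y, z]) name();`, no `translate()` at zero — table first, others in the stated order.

table();
translate([0, 892, 0]) house_frame();
translate([1268, 595, 754]) open_box();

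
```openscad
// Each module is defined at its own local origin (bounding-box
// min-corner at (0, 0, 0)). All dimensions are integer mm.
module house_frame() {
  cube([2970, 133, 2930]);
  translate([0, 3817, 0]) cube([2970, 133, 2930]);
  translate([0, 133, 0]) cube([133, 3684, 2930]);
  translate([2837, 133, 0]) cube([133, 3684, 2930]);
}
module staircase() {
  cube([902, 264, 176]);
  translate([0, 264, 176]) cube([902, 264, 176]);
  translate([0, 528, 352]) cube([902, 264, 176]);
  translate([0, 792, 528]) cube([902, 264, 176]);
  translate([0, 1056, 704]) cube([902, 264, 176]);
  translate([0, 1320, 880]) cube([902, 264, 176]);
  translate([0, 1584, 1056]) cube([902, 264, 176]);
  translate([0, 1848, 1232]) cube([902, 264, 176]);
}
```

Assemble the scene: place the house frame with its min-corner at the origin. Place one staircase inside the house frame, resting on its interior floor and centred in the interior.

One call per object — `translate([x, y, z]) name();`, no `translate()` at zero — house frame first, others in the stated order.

house_frame();
translate([1034, 919, 0]) staircase();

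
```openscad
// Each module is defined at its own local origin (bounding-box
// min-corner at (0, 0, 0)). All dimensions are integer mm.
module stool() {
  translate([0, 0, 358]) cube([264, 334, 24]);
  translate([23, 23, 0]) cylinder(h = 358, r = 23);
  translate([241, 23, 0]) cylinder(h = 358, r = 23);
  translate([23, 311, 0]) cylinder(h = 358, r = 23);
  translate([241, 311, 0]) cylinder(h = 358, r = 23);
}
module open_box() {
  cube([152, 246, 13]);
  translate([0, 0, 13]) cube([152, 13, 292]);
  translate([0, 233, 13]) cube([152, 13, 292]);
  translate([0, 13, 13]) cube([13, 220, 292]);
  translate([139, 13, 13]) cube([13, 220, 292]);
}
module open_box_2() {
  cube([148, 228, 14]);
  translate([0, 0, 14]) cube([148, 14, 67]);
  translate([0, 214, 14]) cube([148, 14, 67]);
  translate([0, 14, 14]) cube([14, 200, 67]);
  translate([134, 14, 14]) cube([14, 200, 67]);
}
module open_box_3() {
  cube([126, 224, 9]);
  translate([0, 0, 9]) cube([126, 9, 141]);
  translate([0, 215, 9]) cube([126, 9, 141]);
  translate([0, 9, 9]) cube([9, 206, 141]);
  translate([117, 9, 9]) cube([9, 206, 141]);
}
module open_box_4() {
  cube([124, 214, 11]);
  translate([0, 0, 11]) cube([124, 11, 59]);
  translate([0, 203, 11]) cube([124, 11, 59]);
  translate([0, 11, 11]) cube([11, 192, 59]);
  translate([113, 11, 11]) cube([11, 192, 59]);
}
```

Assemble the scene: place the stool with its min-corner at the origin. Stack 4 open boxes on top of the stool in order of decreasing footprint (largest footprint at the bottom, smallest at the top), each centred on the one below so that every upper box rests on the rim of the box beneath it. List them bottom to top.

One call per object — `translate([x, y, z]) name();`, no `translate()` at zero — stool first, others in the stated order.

stool();
translate([56, 44, 382]) open_box();
translate([58, 53, 687]) open_box_2();
translate([69, 55, 768]) open_box_3();
translate([70, 60, 918]) open_box_4();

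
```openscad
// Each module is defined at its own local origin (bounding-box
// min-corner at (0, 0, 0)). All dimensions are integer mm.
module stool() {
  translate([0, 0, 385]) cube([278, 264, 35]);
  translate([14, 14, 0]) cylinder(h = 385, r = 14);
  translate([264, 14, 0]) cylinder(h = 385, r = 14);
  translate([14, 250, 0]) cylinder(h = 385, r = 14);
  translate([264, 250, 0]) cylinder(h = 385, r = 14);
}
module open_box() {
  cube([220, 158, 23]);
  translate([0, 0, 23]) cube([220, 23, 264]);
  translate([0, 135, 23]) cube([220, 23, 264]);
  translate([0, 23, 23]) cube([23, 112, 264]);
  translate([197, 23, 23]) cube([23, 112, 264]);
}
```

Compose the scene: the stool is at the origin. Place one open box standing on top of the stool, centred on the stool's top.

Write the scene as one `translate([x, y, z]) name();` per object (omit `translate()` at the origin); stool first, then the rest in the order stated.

stool();
translate([29, 53, 420]) open_box();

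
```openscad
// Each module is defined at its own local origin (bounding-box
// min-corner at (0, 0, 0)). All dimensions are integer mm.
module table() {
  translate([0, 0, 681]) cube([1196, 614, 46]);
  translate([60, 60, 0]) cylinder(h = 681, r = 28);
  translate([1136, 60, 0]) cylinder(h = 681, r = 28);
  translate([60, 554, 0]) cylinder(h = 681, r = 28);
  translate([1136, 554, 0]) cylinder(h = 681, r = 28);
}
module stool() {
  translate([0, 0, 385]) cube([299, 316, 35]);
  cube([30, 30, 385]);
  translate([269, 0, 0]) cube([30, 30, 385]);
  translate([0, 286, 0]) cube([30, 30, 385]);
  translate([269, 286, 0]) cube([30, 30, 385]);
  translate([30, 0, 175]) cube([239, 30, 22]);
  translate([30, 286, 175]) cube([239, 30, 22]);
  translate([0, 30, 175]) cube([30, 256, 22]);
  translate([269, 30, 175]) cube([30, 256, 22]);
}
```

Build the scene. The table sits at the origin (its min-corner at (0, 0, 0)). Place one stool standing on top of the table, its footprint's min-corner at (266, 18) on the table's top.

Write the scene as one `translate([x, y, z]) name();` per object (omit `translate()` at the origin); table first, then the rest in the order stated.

table();
translate([266, 18, 727]) stool();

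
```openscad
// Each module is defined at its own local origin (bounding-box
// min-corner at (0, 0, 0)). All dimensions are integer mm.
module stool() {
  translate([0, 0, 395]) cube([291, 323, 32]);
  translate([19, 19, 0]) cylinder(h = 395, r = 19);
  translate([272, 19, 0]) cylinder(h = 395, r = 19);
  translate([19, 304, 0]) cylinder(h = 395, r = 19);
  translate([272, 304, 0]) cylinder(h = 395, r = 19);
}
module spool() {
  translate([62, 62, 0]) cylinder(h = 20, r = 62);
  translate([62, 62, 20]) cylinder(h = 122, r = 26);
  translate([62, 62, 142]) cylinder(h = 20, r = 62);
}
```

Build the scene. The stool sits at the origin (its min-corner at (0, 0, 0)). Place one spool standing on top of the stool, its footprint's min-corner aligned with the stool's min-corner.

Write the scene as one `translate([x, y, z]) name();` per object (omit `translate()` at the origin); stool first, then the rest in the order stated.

stool();
translate([0, 0, 427]) spool();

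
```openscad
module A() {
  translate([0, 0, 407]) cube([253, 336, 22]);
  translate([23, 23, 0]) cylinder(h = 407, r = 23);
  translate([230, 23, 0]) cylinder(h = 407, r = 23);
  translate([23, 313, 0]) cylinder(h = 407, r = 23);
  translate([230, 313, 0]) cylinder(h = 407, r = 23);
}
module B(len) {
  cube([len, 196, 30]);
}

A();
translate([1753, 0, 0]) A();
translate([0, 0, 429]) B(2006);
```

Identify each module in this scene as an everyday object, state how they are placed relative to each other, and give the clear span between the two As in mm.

Second stool starts at x = 1753; first ends at x = 253; clear span = 1753 − 253 = 1500 mm.

A is a stool. B is a beam. A beam spans the tops of two stools. The clear span between the two stools is 1500 mm.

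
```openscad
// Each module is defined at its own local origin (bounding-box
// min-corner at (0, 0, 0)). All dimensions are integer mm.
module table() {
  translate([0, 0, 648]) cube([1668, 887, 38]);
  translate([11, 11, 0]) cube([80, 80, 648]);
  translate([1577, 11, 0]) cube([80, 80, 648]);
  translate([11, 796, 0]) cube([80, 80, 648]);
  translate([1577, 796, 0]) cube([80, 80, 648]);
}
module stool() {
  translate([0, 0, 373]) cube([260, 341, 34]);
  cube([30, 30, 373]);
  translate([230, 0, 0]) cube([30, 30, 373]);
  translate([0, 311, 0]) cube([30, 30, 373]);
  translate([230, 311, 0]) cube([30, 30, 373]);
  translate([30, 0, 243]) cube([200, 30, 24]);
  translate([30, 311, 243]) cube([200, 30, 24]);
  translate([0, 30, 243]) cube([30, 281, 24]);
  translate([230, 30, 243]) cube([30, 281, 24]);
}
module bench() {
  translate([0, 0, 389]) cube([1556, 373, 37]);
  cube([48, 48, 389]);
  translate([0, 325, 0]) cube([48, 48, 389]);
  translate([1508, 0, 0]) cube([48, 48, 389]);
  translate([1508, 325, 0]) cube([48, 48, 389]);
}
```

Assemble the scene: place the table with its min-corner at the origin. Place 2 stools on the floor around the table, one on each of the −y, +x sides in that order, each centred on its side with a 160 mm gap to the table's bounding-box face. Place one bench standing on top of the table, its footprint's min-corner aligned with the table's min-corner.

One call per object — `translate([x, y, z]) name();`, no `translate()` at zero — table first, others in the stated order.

table();
translate([704, -501, 0]) stool();
translate([1828, 273, 0]) stool();
translate([0, 0, 686]) bench();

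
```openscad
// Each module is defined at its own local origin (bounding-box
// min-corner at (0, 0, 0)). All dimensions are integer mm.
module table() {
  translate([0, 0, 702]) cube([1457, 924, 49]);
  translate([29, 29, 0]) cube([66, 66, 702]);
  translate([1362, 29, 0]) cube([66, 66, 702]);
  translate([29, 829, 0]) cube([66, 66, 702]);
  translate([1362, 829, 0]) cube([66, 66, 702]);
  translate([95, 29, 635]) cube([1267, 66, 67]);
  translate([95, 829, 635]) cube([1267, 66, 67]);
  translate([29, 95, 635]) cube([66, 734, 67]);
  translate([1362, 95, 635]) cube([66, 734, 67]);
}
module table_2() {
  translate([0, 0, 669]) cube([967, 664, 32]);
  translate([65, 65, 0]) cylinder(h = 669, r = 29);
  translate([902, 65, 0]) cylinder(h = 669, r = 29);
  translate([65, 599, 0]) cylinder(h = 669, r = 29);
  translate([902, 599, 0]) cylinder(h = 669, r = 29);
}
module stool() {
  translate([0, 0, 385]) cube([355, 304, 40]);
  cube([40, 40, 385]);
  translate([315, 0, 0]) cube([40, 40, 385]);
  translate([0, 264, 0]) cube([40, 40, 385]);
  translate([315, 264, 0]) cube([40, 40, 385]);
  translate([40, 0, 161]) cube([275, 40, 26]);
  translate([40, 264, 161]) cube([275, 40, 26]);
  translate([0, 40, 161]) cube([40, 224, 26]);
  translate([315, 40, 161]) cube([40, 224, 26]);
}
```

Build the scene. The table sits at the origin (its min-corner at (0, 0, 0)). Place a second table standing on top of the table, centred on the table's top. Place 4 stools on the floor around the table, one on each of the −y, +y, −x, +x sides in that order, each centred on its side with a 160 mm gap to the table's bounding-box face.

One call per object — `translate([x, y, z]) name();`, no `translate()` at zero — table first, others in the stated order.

table();
translate([245, 130, 751]) table_2();
translate([551, -464, 0]) stool();
translate([551, 1084, 0]) stool();
translate([-515, 310, 0]) stool();
translate([1617, 310, 0]) stool();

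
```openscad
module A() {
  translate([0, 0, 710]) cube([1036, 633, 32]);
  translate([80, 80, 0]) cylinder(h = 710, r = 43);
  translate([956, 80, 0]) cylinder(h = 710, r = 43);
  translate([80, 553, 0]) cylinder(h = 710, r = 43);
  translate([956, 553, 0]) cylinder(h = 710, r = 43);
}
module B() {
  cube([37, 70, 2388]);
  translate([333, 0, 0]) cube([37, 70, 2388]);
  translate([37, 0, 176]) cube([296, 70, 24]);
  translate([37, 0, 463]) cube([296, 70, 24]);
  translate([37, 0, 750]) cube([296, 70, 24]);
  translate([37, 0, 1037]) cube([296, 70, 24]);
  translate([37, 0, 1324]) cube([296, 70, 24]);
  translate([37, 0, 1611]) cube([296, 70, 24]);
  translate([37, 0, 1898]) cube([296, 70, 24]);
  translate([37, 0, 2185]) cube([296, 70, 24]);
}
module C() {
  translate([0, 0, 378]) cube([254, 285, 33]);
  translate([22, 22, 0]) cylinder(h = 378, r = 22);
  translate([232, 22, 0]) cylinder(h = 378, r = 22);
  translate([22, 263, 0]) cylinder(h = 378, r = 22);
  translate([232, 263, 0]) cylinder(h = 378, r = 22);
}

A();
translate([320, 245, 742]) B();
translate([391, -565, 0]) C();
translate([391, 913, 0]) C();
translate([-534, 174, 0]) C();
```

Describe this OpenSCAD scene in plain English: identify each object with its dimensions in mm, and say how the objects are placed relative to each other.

A is a table: top 1036 mm (x) × 633 mm (y), 32 mm thick, upper face at z = 742 mm, on four round legs of 86 mm diameter, each leg's bounding box inset 37 mm from the nearest pair of top edges, running from z = 0 to the bottom of the top.

B is a straight ladder. Two 37×70 mm vertical rails, 2388 mm tall, stand 370 mm apart (outside-to-outside) with their front faces coplanar on the −y side. 8 rungs, each 70 mm deep and 24 mm tall, span between the inner faces of the rails, front faces flush with the rails. The lowest rung's underside is at z = 176 mm and rungs are spaced 287 mm apart (underside to underside).

C is a simple wooden stool: a rectangular seat 254 mm (x) by 285 mm (y), 33 mm thick, top face at z = 411 mm, on four round legs, each 44 mm in diameter. The legs rest on z = 0, each leg's axis is inset half a diameter from the nearest pair of seat edges (so the leg's bounding box is flush with the corner).

The ladder is on top of the table. Three stools sit around the table at the −y, +y, −x sides.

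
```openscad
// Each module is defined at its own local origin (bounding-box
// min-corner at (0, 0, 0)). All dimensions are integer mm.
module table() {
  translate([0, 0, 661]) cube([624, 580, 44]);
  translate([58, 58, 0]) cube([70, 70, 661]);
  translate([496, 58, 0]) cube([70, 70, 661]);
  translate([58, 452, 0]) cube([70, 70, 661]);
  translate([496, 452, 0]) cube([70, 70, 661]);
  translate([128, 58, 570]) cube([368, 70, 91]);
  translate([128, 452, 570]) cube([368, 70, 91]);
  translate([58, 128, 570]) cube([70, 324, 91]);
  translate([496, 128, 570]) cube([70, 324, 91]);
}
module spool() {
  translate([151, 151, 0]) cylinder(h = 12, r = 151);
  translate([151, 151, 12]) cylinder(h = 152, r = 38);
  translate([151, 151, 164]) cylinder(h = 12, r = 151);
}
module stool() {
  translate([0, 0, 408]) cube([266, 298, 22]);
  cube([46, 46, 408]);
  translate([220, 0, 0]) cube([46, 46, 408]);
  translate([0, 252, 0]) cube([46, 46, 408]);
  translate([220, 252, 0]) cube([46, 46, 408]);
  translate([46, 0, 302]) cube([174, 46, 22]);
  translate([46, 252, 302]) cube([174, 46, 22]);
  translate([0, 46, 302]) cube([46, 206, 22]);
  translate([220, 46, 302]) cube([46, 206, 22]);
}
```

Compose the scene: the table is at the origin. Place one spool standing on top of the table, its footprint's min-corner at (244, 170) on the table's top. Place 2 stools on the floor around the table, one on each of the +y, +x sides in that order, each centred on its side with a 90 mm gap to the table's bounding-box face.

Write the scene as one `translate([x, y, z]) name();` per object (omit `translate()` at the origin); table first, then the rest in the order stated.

table();
translate([244, 170, 705]) spool();
translate([179, 670, 0]) stool();
translate([714, 141, 0]) stool();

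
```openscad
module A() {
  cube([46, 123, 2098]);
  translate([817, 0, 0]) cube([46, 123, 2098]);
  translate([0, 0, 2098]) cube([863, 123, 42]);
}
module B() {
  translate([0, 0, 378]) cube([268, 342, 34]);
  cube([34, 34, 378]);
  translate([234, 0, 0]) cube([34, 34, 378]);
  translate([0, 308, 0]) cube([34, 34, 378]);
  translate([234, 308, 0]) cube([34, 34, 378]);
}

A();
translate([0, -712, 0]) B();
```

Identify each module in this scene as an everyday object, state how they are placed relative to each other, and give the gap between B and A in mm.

The stool's nearest face is 370 mm from the door frame's −y face.

A is a door frame. B is a stool. The stool is on the floor beside the door frame on its −y side. The gap between the stool and the door frame is 370 mm.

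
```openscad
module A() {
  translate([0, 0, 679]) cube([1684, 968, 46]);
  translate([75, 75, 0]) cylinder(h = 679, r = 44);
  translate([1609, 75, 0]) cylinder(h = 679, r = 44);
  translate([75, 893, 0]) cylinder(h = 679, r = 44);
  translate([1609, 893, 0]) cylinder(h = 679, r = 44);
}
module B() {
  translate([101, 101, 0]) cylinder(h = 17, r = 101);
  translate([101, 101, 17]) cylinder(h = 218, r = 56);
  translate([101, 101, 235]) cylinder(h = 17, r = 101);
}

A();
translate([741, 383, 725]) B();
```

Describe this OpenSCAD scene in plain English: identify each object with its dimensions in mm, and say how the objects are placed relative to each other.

A is a table: top 1684 mm (x) × 968 mm (y), 46 mm thick, upper face at z = 725 mm, on four round legs of 88 mm diameter, each leg's bounding box inset 31 mm from the nearest pair of top edges, running from z = 0 to the bottom of the top.

B is a spool: two coaxial disc flanges of radius 101 mm and thickness 17 mm, joined by a core cylinder of radius 56 mm and height 218 mm. The lower flange rests on z = 0 and the three cylinders share a vertical axis.

The spool is on top of the table, centred.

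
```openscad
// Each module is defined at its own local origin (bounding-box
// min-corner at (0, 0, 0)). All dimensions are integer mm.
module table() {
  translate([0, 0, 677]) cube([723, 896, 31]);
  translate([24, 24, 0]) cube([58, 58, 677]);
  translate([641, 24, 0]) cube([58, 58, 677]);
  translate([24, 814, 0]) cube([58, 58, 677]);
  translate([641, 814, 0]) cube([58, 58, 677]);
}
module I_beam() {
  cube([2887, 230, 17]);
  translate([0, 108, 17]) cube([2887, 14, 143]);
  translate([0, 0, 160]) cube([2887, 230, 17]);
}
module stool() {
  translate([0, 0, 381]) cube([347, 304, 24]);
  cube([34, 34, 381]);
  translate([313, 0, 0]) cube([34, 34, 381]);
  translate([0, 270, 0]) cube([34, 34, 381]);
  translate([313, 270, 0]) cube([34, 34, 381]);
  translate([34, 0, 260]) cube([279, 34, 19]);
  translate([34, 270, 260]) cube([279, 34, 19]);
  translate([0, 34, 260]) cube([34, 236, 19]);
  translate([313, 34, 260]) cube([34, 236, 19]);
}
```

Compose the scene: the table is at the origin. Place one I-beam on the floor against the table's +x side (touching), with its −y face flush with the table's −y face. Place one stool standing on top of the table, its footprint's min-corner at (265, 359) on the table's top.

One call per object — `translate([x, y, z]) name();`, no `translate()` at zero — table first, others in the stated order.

table();
translate([723, 0, 0]) I_beam();
translate([265, 359, 708]) stool();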